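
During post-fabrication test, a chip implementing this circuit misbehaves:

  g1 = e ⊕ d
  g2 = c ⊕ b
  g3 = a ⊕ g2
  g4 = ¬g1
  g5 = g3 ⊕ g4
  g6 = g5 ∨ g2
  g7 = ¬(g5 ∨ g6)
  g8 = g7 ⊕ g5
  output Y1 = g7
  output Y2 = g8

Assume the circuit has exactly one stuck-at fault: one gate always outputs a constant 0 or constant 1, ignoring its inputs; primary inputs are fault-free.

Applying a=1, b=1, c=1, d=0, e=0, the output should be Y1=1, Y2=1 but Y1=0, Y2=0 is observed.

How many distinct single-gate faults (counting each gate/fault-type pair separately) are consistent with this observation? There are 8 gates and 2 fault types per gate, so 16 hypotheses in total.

Fault-free: g1=0, g2=0, g3=1, g4=1, g5=0, g6=0, g7=1, g8=1 → Y1=1, Y2=1. Observed Y1=0, Y2=0.
  g1: none of the 2 fault types match ✗
  g2: none of the 2 fault types match ✗
  g3: none of the 2 fault types match ✗
  g4: none of the 2 fault types match ✗
  g5: none of the 2 fault types match ✗
  g6: stuck-at-1 ✓; others ✗
  g7: stuck-at-0 ✓; others ✗
  g8: none of the 2 fault types match ✗
Consistent faults: {g6 stuck-at-1, g7 stuck-at-0} — 2 in all.

2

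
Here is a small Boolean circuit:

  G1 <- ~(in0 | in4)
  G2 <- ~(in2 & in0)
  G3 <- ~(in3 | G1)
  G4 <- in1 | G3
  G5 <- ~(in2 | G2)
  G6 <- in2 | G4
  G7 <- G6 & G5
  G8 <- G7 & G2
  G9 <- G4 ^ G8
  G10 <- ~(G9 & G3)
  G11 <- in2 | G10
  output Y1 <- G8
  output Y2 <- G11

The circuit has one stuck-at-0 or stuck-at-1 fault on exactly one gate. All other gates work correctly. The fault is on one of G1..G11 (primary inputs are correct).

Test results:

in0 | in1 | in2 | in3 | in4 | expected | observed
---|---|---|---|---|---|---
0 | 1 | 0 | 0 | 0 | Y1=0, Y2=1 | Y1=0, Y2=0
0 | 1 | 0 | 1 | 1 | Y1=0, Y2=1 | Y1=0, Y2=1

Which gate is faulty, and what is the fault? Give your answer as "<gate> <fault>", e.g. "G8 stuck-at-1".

G1 stuck-at-0

Fault-free values for test 1 (in0=0, in1=1, in2=0, in3=0, in4=0): G1=1, G2=1, G3=0, G4=1, G5=0, G6=1, G7=0, G8=0, G9=1, G10=1, G11=1, giving Y1=0, Y2=1. Observed Y1=0, Y2=0.
Test 1: faults giving observed Y1=0, Y2=0 are {G1 stuck-at-0, G3 stuck-at-1, G10 stuck-at-0, G11 stuck-at-0}.
Test 2 (in0=0, in1=1, in2=0, in3=1, in4=1): fault-free G1=0, G2=1, G3=0, G4=1, G5=0, G6=1, G7=0, G8=0, G9=1, G10=1, G11=1 → Y1=0, Y2=1; observed Y1=0, Y2=1. Eliminates G3 stuck-at-1, G10 stuck-at-0, G11 stuck-at-0.
Only G1 stuck-at-0 is consistent with every test.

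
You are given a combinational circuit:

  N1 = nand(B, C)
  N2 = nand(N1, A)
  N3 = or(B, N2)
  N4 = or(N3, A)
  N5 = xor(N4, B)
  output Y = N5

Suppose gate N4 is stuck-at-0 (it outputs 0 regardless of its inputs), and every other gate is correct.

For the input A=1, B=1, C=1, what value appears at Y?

1

Propagate with N4 forced: N1=0, N2=1, N3=1, N4=0 [stuck-at-0], N5=1.
So Y = 1. (Without the fault it would be 0.)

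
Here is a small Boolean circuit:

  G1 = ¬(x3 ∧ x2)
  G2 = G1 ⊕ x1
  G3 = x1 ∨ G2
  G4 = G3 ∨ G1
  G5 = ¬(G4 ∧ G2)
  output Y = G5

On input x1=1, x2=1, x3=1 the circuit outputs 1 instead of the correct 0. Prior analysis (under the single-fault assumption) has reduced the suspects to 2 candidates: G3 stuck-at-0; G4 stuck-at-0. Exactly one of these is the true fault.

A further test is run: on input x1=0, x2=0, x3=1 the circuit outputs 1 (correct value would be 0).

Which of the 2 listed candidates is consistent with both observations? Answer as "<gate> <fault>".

Evaluate each candidate on input x1=0, x2=0, x3=1:
  G3 stuck-at-0: G1=1, G2=1, G3=0 [stuck-at-0], G4=1, G5=0 → 0 — eliminated
  G4 stuck-at-0: G1=1, G2=1, G3=1, G4=0 [stuck-at-0], G5=1 → 1 — matches
Only G4 stuck-at-0 reproduces the observed 1.

G4 stuck-at-0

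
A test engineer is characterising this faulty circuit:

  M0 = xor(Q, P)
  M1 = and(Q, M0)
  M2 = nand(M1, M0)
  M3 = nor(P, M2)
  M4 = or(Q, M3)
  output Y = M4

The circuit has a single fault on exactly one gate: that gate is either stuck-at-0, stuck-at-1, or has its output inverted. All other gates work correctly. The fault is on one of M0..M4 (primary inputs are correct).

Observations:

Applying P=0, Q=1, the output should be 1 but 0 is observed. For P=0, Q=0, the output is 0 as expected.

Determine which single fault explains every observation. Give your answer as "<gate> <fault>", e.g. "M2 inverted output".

Fault-free values for test 1 (P=0, Q=1): M0=1, M1=1, M2=0, M3=1, M4=1, giving Y=1. Observed 0.
Test 1: faults giving observed 0 are {M4 stuck-at-0, M4 inverted output}.
Test 2 (P=0, Q=0): fault-free M0=0, M1=0, M2=1, M3=0, M4=0 → 0; observed 0. Eliminates M4 inverted output.
Only M4 stuck-at-0 is consistent with every test.

M4 stuck-at-0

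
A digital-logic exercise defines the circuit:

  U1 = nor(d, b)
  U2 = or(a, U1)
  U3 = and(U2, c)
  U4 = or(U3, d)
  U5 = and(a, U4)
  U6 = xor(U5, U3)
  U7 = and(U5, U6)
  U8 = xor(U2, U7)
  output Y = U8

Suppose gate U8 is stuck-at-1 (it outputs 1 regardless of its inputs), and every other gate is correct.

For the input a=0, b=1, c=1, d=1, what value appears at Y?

Propagate with U8 forced: U1=0, U2=0, U3=0, U4=1, U5=0, U6=0, U7=0, U8=1 [stuck-at-1].
So Y = 1. (Without the fault it would be 0.)

1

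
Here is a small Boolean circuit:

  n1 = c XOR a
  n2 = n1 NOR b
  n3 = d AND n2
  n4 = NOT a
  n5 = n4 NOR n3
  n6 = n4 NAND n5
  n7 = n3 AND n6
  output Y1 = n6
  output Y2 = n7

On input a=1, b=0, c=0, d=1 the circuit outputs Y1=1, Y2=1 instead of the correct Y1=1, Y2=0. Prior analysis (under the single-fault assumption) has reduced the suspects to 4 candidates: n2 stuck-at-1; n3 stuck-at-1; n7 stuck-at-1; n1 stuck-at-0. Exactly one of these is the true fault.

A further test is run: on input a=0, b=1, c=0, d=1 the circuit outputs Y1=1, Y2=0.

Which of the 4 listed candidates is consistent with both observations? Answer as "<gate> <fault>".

Evaluate each candidate on input a=0, b=1, c=0, d=1:
  n2 stuck-at-1: n1=0, n2=1 [stuck-at-1], n3=1, n4=1, n5=0, n6=1, n7=1 → Y1=1, Y2=1 — eliminated
  n3 stuck-at-1: n1=0, n2=0, n3=1 [stuck-at-1], n4=1, n5=0, n6=1, n7=1 → Y1=1, Y2=1 — eliminated
  n7 stuck-at-1: n1=0, n2=0, n3=0, n4=1, n5=0, n6=1, n7=1 [stuck-at-1] → Y1=1, Y2=1 — eliminated
  n1 stuck-at-0: n1=0 [stuck-at-0], n2=0, n3=0, n4=1, n5=0, n6=1, n7=0 → Y1=1, Y2=0 — matches
Only n1 stuck-at-0 reproduces the observed Y1=1, Y2=0.

n1 stuck-at-0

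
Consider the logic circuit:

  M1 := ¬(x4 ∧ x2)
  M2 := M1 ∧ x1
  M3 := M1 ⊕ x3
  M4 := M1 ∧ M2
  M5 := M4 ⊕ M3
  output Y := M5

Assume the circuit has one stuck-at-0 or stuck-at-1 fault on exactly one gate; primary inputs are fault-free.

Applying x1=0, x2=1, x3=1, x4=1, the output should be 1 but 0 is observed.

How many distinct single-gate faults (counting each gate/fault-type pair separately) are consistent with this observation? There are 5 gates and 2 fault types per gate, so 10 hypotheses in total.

4

Fault-free: M1=0, M2=0, M3=1, M4=0, M5=1 → 1. Observed 0.
  M1 stuck-at-0: output 1 ✗
  M1 stuck-at-1: output 0 ✓
  M2 stuck-at-0: output 1 ✗
  M2 stuck-at-1: output 1 ✗
  M3 stuck-at-0: output 0 ✓
  M3 stuck-at-1: output 1 ✗
  M4 stuck-at-0: output 1 ✗
  M4 stuck-at-1: output 0 ✓
  M5 stuck-at-0: output 0 ✓
  M5 stuck-at-1: output 1 ✗
Consistent faults: {M1 stuck-at-1, M3 stuck-at-0, M4 stuck-at-1, M5 stuck-at-0} — 4 in all.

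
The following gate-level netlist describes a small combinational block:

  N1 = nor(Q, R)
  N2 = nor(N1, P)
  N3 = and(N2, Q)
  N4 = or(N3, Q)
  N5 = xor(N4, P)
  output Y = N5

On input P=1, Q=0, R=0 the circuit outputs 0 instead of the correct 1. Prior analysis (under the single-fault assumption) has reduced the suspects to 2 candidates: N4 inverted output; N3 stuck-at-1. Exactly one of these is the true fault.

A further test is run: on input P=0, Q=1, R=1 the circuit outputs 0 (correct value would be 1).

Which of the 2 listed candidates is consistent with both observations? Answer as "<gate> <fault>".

Evaluate each candidate on input P=0, Q=1, R=1:
  N4 inverted output: N1=0, N2=1, N3=1, N4=0 [inverted output], N5=0 → 0 — matches
  N3 stuck-at-1: N1=0, N2=1, N3=1 [stuck-at-1], N4=1, N5=1 → 1 — eliminated
Only N4 inverted output reproduces the observed 0.

N4 inverted output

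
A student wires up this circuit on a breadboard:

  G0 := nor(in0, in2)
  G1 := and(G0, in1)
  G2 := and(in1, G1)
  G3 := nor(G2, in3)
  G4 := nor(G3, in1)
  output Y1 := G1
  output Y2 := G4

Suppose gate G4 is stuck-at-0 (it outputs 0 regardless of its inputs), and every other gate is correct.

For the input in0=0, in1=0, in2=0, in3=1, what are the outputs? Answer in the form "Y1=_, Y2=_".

Propagate with G4 forced: G0=1, G1=0, G2=0, G3=0, G4=0 [stuck-at-0].
So the outputs are Y1=0, Y2=0. (Without the fault they would be Y1=0, Y2=1.)

Y1=0, Y2=0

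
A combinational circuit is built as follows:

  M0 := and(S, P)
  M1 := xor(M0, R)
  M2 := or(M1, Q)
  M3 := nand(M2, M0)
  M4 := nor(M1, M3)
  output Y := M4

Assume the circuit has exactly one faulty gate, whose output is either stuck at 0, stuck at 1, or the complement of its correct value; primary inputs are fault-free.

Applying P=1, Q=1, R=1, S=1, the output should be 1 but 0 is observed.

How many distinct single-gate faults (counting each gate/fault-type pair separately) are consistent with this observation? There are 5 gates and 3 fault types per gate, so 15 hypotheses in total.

Fault-free: M0=1, M1=0, M2=1, M3=0, M4=1 → 1. Observed 0.
  M0: stuck-at-0, inverted output ✓; others ✗
  M1: stuck-at-1, inverted output ✓; others ✗
  M2: stuck-at-0, inverted output ✓; others ✗
  M3: stuck-at-1, inverted output ✓; others ✗
  M4: stuck-at-0, inverted output ✓; others ✗
Consistent faults: {M0 stuck-at-0, M0 inverted output, M1 stuck-at-1, M1 inverted output, M2 stuck-at-0, M2 inverted output, M3 stuck-at-1, M3 inverted output, M4 stuck-at-0, M4 inverted output} — 10 in all.

10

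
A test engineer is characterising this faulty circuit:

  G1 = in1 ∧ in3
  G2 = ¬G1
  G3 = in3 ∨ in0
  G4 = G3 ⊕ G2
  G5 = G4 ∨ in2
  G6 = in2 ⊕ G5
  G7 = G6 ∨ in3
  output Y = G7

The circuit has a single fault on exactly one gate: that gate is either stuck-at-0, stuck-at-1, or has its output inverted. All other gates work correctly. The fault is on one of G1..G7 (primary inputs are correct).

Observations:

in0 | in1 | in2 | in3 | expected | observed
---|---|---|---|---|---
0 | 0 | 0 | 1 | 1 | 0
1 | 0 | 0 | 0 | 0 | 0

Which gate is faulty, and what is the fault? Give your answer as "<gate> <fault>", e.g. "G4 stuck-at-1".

G7 stuck-at-0

Fault-free values for test 1 (in0=0, in1=0, in2=0, in3=1): G1=0, G2=1, G3=1, G4=0, G5=0, G6=0, G7=1, giving Y=1. Observed 0.
Test 1: faults giving observed 0 are {G7 stuck-at-0, G7 inverted output}.
Test 2 (in0=1, in1=0, in2=0, in3=0): fault-free G1=0, G2=1, G3=1, G4=0, G5=0, G6=0, G7=0 → 0; observed 0. Eliminates G7 inverted output.
Only G7 stuck-at-0 is consistent with every test.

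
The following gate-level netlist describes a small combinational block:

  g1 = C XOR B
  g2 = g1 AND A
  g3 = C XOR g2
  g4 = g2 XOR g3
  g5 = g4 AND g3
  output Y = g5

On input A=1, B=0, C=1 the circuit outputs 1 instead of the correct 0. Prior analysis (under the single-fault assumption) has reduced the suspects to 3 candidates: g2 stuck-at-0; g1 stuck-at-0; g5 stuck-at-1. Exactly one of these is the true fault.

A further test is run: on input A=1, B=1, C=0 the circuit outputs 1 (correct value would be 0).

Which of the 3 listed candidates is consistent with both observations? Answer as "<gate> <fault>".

g5 stuck-at-1

Evaluate each candidate on input A=1, B=1, C=0:
  g2 stuck-at-0: g1=1, g2=0 [stuck-at-0], g3=0, g4=0, g5=0 → 0 — eliminated
  g1 stuck-at-0: g1=0 [stuck-at-0], g2=0, g3=0, g4=0, g5=0 → 0 — eliminated
  g5 stuck-at-1: g1=1, g2=1, g3=1, g4=0, g5=1 [stuck-at-1] → 1 — matches
Only g5 stuck-at-1 reproduces the observed 1.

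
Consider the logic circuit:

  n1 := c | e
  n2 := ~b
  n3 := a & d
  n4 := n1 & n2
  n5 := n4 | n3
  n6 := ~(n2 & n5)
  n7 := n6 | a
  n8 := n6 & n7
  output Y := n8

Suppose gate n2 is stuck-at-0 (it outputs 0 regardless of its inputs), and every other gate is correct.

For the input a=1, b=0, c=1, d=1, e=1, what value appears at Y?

Propagate with n2 forced: n1=1, n2=0 [stuck-at-0], n3=1, n4=0, n5=1, n6=1, n7=1, n8=1.
So Y = 1. (Without the fault it would be 0.)

1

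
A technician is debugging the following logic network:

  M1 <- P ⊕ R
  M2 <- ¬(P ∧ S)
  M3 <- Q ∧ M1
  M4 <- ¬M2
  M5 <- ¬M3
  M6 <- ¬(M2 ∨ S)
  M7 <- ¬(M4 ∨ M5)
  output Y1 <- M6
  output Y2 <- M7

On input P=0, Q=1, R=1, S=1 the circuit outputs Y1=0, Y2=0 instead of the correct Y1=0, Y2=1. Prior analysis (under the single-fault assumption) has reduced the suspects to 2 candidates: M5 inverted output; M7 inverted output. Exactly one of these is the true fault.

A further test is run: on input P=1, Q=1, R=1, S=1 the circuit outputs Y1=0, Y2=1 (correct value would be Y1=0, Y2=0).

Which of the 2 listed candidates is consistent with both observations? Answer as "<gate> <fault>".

M7 inverted output

Evaluate each candidate on input P=1, Q=1, R=1, S=1:
  M5 inverted output: M1=0, M2=0, M3=0, M4=1, M5=0 [inverted output], M6=0, M7=0 → Y1=0, Y2=0 — eliminated
  M7 inverted output: M1=0, M2=0, M3=0, M4=1, M5=1, M6=0, M7=1 [inverted output] → Y1=0, Y2=1 — matches
Only M7 inverted output reproduces the observed Y1=0, Y2=1.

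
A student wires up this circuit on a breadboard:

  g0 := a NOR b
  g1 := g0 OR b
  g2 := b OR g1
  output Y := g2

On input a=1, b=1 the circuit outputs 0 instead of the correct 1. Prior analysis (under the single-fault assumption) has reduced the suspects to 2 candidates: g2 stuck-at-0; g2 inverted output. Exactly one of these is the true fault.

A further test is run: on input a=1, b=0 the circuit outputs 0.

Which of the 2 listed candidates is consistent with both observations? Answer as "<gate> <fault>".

Evaluate each candidate on input a=1, b=0:
  g2 stuck-at-0: g0=0, g1=0, g2=0 [stuck-at-0] → 0 — matches
  g2 inverted output: g0=0, g1=0, g2=1 [inverted output] → 1 — eliminated
Only g2 stuck-at-0 reproduces the observed 0.

g2 stuck-at-0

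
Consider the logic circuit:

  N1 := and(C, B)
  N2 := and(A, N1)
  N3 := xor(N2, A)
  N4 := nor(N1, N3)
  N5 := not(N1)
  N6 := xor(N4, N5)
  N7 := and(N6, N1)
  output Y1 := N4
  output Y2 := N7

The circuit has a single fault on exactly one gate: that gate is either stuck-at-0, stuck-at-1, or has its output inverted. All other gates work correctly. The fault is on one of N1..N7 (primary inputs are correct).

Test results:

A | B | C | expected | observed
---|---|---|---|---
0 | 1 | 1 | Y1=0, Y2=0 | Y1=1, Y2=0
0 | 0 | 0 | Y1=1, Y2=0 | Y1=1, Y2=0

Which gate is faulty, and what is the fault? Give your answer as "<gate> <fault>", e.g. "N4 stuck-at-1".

N1 stuck-at-0

Fault-free values for test 1 (A=0, B=1, C=1): N1=1, N2=0, N3=0, N4=0, N5=0, N6=0, N7=0, giving Y1=0, Y2=0. Observed Y1=1, Y2=0.
Test 1: faults giving observed Y1=1, Y2=0 are {N1 stuck-at-0, N1 inverted output}.
Test 2 (A=0, B=0, C=0): fault-free N1=0, N2=0, N3=0, N4=1, N5=1, N6=0, N7=0 → Y1=1, Y2=0; observed Y1=1, Y2=0. Eliminates N1 inverted output.
Only N1 stuck-at-0 is consistent with every test.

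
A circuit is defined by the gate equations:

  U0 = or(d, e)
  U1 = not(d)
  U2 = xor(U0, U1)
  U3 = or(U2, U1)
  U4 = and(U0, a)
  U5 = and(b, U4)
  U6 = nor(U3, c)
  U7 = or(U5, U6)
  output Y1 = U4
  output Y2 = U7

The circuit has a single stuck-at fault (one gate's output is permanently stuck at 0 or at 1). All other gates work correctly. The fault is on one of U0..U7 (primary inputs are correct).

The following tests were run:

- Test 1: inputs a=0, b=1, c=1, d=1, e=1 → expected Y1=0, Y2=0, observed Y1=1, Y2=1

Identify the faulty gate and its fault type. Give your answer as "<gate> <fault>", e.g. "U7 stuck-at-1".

Fault-free values for test 1 (a=0, b=1, c=1, d=1, e=1): U0=1, U1=0, U2=1, U3=1, U4=0, U5=0, U6=0, U7=0, giving Y1=0, Y2=0. Observed Y1=1, Y2=1.
Test 1: faults giving observed Y1=1, Y2=1 are {U4 stuck-at-1}.
Only U4 stuck-at-1 is consistent with every test.

U4 stuck-at-1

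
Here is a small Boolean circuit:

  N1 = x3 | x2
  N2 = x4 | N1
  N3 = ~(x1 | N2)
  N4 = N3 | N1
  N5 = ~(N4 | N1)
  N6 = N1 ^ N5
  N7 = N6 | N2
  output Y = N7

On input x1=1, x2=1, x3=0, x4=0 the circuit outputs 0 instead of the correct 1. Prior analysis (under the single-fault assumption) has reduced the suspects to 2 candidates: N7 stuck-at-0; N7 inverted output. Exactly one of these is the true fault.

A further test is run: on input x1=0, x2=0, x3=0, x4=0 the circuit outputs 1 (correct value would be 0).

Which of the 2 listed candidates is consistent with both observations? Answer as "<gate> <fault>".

N7 inverted output

Evaluate each candidate on input x1=0, x2=0, x3=0, x4=0:
  N7 stuck-at-0: N1=0, N2=0, N3=1, N4=1, N5=0, N6=0, N7=0 [stuck-at-0] → 0 — eliminated
  N7 inverted output: N1=0, N2=0, N3=1, N4=1, N5=0, N6=0, N7=1 [inverted output] → 1 — matches
Only N7 inverted output reproduces the observed 1.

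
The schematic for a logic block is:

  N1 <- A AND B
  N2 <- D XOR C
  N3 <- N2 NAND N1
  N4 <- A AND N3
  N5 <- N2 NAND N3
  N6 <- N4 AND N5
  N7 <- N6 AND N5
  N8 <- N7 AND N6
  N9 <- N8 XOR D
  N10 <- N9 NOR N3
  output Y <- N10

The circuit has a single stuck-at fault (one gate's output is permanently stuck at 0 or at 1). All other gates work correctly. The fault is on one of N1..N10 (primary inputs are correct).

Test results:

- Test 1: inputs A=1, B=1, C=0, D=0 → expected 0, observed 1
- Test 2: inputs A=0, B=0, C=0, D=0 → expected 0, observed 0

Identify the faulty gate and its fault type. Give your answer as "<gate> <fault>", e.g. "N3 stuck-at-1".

N2 stuck-at-1

Fault-free values for test 1 (A=1, B=1, C=0, D=0): N1=1, N2=0, N3=1, N4=1, N5=1, N6=1, N7=1, N8=1, N9=1, N10=0, giving Y=0. Observed 1.
Test 1: faults giving observed 1 are {N2 stuck-at-1, N3 stuck-at-0, N10 stuck-at-1}.
Test 2 (A=0, B=0, C=0, D=0): fault-free N1=0, N2=0, N3=1, N4=0, N5=1, N6=0, N7=0, N8=0, N9=0, N10=0 → 0; observed 0. Eliminates N3 stuck-at-0, N10 stuck-at-1.
Only N2 stuck-at-1 is consistent with every test.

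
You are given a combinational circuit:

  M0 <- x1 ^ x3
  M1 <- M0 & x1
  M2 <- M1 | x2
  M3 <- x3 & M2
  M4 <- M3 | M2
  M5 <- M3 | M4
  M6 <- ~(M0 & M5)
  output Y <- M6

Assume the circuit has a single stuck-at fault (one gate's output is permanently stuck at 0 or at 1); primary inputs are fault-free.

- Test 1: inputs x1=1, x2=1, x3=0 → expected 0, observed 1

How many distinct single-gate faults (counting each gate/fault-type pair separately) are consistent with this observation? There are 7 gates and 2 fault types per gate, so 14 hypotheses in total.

Fault-free: M0=1, M1=1, M2=1, M3=0, M4=1, M5=1, M6=0 → 0. Observed 1.
  M0 stuck-at-0: output 1 ✓
  M0 stuck-at-1: output 0 ✗
  M1 stuck-at-0: output 0 ✗
  M1 stuck-at-1: output 0 ✗
  M2 stuck-at-0: output 1 ✓
  M2 stuck-at-1: output 0 ✗
  M3 stuck-at-0: output 0 ✗
  M3 stuck-at-1: output 0 ✗
  M4 stuck-at-0: output 1 ✓
  M4 stuck-at-1: output 0 ✗
  M5 stuck-at-0: output 1 ✓
  M5 stuck-at-1: output 0 ✗
  M6 stuck-at-0: output 0 ✗
  M6 stuck-at-1: output 1 ✓
Consistent faults: {M0 stuck-at-0, M2 stuck-at-0, M4 stuck-at-0, M5 stuck-at-0, M6 stuck-at-1} — 5 in all.

5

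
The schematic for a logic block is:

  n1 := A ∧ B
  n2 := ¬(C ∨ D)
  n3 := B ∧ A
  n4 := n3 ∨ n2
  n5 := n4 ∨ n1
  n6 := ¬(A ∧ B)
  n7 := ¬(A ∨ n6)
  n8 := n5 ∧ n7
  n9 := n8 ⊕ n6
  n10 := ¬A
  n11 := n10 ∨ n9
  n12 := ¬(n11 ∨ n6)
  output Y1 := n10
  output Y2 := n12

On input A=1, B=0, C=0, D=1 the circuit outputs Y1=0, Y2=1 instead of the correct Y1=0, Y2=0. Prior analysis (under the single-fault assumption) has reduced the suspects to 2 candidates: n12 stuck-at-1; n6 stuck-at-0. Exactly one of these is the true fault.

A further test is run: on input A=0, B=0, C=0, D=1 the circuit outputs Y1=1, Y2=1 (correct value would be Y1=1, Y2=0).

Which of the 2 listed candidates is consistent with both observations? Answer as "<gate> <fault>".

n12 stuck-at-1

Evaluate each candidate on input A=0, B=0, C=0, D=1:
  n12 stuck-at-1: n1=0, n2=0, n3=0, n4=0, n5=0, n6=1, n7=0, n8=0, n9=1, n10=1, n11=1, n12=1 [stuck-at-1] → Y1=1, Y2=1 — matches
  n6 stuck-at-0: n1=0, n2=0, n3=0, n4=0, n5=0, n6=0 [stuck-at-0], n7=1, n8=0, n9=0, n10=1, n11=1, n12=0 → Y1=1, Y2=0 — eliminated
Only n12 stuck-at-1 reproduces the observed Y1=1, Y2=1.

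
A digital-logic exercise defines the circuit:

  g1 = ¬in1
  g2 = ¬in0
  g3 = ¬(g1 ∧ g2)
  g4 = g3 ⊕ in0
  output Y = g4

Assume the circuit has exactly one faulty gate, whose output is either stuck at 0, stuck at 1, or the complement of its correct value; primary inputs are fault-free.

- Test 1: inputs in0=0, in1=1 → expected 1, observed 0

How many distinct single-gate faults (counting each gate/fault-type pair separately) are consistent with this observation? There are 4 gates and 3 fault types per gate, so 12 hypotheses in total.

Fault-free: g1=0, g2=1, g3=1, g4=1 → 1. Observed 0.
  g1 stuck-at-0: output 1 ✗
  g1 stuck-at-1: output 0 ✓
  g1 inverted output: output 0 ✓
  g2 stuck-at-0: output 1 ✗
  g2 stuck-at-1: output 1 ✗
  g2 inverted output: output 1 ✗
  g3 stuck-at-0: output 0 ✓
  g3 stuck-at-1: output 1 ✗
  g3 inverted output: output 0 ✓
  g4 stuck-at-0: output 0 ✓
  g4 stuck-at-1: output 1 ✗
  g4 inverted output: output 0 ✓
Consistent faults: {g1 stuck-at-1, g1 inverted output, g3 stuck-at-0, g3 inverted output, g4 stuck-at-0, g4 inverted output} — 6 in all.

6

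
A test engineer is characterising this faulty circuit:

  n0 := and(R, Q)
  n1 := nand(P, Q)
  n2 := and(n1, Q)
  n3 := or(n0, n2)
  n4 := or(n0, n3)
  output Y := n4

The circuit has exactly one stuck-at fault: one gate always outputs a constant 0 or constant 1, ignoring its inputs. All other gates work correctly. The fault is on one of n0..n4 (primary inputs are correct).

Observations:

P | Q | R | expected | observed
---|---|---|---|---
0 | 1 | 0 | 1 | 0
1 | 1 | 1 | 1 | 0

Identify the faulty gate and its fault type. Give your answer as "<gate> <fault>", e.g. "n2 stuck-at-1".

n4 stuck-at-0

Fault-free values for test 1 (P=0, Q=1, R=0): n0=0, n1=1, n2=1, n3=1, n4=1, giving Y=1. Observed 0.
Test 1: faults giving observed 0 are {n1 stuck-at-0, n2 stuck-at-0, n3 stuck-at-0, n4 stuck-at-0}.
Test 2 (P=1, Q=1, R=1): fault-free n0=1, n1=0, n2=0, n3=1, n4=1 → 1; observed 0. Eliminates n1 stuck-at-0, n2 stuck-at-0, n3 stuck-at-0.
Only n4 stuck-at-0 is consistent with every test.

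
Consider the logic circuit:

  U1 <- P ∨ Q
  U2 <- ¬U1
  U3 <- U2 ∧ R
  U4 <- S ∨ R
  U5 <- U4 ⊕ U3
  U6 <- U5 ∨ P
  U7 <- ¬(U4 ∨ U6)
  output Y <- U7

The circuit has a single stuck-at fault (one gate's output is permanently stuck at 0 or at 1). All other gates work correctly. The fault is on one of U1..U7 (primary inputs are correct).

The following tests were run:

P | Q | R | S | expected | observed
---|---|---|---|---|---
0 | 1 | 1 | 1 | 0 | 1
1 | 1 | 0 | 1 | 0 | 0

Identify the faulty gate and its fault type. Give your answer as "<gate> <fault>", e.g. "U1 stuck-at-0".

U4 stuck-at-0

Fault-free values for test 1 (P=0, Q=1, R=1, S=1): U1=1, U2=0, U3=0, U4=1, U5=1, U6=1, U7=0, giving Y=0. Observed 1.
Test 1: faults giving observed 1 are {U4 stuck-at-0, U7 stuck-at-1}.
Test 2 (P=1, Q=1, R=0, S=1): fault-free U1=1, U2=0, U3=0, U4=1, U5=1, U6=1, U7=0 → 0; observed 0. Eliminates U7 stuck-at-1.
Only U4 stuck-at-0 is consistent with every test.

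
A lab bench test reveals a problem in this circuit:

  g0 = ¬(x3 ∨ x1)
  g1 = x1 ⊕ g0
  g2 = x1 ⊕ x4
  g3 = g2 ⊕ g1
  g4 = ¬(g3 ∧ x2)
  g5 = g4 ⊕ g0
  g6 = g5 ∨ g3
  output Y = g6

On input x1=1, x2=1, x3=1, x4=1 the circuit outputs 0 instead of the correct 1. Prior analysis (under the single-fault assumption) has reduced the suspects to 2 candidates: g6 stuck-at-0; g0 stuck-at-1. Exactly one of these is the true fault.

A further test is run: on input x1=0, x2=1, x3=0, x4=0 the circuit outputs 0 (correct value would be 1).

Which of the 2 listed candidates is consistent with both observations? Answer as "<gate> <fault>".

Evaluate each candidate on input x1=0, x2=1, x3=0, x4=0:
  g6 stuck-at-0: g0=1, g1=1, g2=0, g3=1, g4=0, g5=1, g6=0 [stuck-at-0] → 0 — matches
  g0 stuck-at-1: g0=1 [stuck-at-1], g1=1, g2=0, g3=1, g4=0, g5=1, g6=1 → 1 — eliminated
Only g6 stuck-at-0 reproduces the observed 0.

g6 stuck-at-0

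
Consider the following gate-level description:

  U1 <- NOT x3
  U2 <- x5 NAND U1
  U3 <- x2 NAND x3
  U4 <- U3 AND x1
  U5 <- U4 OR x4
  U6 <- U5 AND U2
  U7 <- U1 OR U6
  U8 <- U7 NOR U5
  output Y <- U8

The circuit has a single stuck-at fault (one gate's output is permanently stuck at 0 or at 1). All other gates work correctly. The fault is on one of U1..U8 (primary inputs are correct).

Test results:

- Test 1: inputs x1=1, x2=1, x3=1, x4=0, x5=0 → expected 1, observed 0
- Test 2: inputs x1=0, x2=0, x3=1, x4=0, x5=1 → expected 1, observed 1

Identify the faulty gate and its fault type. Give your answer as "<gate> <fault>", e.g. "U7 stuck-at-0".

U3 stuck-at-1

Fault-free values for test 1 (x1=1, x2=1, x3=1, x4=0, x5=0): U1=0, U2=1, U3=0, U4=0, U5=0, U6=0, U7=0, U8=1, giving Y=1. Observed 0.
Test 1: faults giving observed 0 are {U1 stuck-at-1, U3 stuck-at-1, U4 stuck-at-1, U5 stuck-at-1, U6 stuck-at-1, U7 stuck-at-1, U8 stuck-at-0}.
Test 2 (x1=0, x2=0, x3=1, x4=0, x5=1): fault-free U1=0, U2=1, U3=1, U4=0, U5=0, U6=0, U7=0, U8=1 → 1; observed 1. Eliminates U1 stuck-at-1, U4 stuck-at-1, U5 stuck-at-1, U6 stuck-at-1, U7 stuck-at-1, U8 stuck-at-0.
Only U3 stuck-at-1 is consistent with every test.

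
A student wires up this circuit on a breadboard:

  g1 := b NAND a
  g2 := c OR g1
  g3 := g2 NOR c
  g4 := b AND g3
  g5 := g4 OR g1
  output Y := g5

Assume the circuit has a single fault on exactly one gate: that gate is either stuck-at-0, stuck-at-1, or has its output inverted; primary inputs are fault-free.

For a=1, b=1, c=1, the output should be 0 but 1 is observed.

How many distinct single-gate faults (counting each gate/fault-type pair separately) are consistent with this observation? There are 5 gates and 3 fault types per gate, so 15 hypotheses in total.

8

Fault-free: g1=0, g2=1, g3=0, g4=0, g5=0 → 0. Observed 1.
  g1: stuck-at-1, inverted output ✓; others ✗
  g2: none of the 3 fault types match ✗
  g3: stuck-at-1, inverted output ✓; others ✗
  g4: stuck-at-1, inverted output ✓; others ✗
  g5: stuck-at-1, inverted output ✓; others ✗
Consistent faults: {g1 stuck-at-1, g1 inverted output, g3 stuck-at-1, g3 inverted output, g4 stuck-at-1, g4 inverted output, g5 stuck-at-1, g5 inverted output} — 8 in all.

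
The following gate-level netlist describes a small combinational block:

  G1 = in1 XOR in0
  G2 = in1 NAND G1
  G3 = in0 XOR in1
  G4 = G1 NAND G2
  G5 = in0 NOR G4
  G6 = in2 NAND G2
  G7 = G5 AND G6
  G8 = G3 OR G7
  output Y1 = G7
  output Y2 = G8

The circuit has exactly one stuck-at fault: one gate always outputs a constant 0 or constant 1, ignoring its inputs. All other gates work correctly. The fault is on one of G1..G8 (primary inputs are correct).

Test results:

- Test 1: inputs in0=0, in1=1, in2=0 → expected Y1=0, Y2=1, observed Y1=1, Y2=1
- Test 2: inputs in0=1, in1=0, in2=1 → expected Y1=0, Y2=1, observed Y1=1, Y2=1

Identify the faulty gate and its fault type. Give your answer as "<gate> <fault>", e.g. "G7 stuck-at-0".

G7 stuck-at-1

Fault-free values for test 1 (in0=0, in1=1, in2=0): G1=1, G2=0, G3=1, G4=1, G5=0, G6=1, G7=0, G8=1, giving Y1=0, Y2=1. Observed Y1=1, Y2=1.
Test 1: faults giving observed Y1=1, Y2=1 are {G2 stuck-at-1, G4 stuck-at-0, G5 stuck-at-1, G7 stuck-at-1}.
Test 2 (in0=1, in1=0, in2=1): fault-free G1=1, G2=1, G3=1, G4=0, G5=0, G6=0, G7=0, G8=1 → Y1=0, Y2=1; observed Y1=1, Y2=1. Eliminates G2 stuck-at-1, G4 stuck-at-0, G5 stuck-at-1.
Only G7 stuck-at-1 is consistent with every test.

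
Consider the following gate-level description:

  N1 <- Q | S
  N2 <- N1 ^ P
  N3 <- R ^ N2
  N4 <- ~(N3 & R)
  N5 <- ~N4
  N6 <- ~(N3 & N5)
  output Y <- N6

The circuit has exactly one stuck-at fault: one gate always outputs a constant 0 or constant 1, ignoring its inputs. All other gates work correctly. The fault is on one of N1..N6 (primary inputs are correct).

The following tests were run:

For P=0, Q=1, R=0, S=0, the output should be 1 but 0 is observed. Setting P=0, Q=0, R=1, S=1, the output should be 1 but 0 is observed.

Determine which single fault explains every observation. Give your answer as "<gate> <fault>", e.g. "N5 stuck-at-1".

Fault-free values for test 1 (P=0, Q=1, R=0, S=0): N1=1, N2=1, N3=1, N4=1, N5=0, N6=1, giving Y=1. Observed 0.
Test 1: faults giving observed 0 are {N4 stuck-at-0, N5 stuck-at-1, N6 stuck-at-0}.
Test 2 (P=0, Q=0, R=1, S=1): fault-free N1=1, N2=1, N3=0, N4=1, N5=0, N6=1 → 1; observed 0. Eliminates N4 stuck-at-0, N5 stuck-at-1.
Only N6 stuck-at-0 is consistent with every test.

N6 stuck-at-0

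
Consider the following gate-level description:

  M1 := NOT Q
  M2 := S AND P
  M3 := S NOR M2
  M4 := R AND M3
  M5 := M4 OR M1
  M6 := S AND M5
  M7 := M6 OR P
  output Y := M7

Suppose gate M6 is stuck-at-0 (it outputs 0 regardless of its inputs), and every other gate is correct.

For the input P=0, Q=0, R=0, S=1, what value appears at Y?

0

Propagate with M6 forced: M1=1, M2=0, M3=0, M4=0, M5=1, M6=0 [stuck-at-0], M7=0.
So Y = 0. (Without the fault it would be 1.)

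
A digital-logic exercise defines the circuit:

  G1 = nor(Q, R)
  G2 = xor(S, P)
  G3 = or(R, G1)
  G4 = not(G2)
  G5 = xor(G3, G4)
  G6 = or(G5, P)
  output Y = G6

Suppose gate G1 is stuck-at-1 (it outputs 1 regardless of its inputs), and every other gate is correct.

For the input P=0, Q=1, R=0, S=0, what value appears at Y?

Propagate with G1 forced: G1=1 [stuck-at-1], G2=0, G3=1, G4=1, G5=0, G6=0.
So Y = 0. (Without the fault it would be 1.)

0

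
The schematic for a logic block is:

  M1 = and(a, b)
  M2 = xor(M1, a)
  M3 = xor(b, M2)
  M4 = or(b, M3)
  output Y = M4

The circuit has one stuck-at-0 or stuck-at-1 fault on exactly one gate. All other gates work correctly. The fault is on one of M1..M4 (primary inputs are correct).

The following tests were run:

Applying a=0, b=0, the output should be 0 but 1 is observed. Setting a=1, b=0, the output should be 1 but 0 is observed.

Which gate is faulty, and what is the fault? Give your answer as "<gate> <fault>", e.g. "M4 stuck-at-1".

Fault-free values for test 1 (a=0, b=0): M1=0, M2=0, M3=0, M4=0, giving Y=0. Observed 1.
Test 1: faults giving observed 1 are {M1 stuck-at-1, M2 stuck-at-1, M3 stuck-at-1, M4 stuck-at-1}.
Test 2 (a=1, b=0): fault-free M1=0, M2=1, M3=1, M4=1 → 1; observed 0. Eliminates M2 stuck-at-1, M3 stuck-at-1, M4 stuck-at-1.
Only M1 stuck-at-1 is consistent with every test.

M1 stuck-at-1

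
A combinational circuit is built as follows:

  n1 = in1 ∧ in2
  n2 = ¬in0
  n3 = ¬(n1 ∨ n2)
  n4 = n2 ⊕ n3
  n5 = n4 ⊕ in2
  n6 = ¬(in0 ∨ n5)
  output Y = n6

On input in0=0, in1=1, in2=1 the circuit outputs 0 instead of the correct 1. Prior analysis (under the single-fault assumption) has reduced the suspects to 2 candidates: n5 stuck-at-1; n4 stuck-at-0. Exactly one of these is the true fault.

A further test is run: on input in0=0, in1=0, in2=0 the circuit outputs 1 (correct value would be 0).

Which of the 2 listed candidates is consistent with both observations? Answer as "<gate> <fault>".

Evaluate each candidate on input in0=0, in1=0, in2=0:
  n5 stuck-at-1: n1=0, n2=1, n3=0, n4=1, n5=1 [stuck-at-1], n6=0 → 0 — eliminated
  n4 stuck-at-0: n1=0, n2=1, n3=0, n4=0 [stuck-at-0], n5=0, n6=1 → 1 — matches
Only n4 stuck-at-0 reproduces the observed 1.

n4 stuck-at-0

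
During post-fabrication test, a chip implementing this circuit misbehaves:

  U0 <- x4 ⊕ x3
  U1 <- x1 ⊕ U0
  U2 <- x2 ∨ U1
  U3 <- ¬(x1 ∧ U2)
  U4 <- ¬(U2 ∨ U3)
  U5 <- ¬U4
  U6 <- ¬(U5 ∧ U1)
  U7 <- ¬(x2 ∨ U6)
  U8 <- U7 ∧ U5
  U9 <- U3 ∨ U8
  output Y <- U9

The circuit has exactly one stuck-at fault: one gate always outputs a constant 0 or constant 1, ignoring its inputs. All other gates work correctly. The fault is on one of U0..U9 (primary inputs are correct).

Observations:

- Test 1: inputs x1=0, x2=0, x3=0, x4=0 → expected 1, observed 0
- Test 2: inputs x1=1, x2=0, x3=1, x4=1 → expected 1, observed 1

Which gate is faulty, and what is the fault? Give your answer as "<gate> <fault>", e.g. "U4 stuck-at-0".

Fault-free values for test 1 (x1=0, x2=0, x3=0, x4=0): U0=0, U1=0, U2=0, U3=1, U4=0, U5=1, U6=1, U7=0, U8=0, U9=1, giving Y=1. Observed 0.
Test 1: faults giving observed 0 are {U3 stuck-at-0, U9 stuck-at-0}.
Test 2 (x1=1, x2=0, x3=1, x4=1): fault-free U0=0, U1=1, U2=1, U3=0, U4=0, U5=1, U6=0, U7=1, U8=1, U9=1 → 1; observed 1. Eliminates U9 stuck-at-0.
Only U3 stuck-at-0 is consistent with every test.

U3 stuck-at-0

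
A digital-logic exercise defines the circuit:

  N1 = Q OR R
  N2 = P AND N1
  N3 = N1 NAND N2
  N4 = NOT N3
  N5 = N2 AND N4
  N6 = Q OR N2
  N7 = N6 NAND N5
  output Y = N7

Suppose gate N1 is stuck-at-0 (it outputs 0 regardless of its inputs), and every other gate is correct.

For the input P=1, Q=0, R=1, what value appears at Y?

Propagate with N1 forced: N1=0 [stuck-at-0], N2=0, N3=1, N4=0, N5=0, N6=0, N7=1.
So Y = 1. (Without the fault it would be 0.)

1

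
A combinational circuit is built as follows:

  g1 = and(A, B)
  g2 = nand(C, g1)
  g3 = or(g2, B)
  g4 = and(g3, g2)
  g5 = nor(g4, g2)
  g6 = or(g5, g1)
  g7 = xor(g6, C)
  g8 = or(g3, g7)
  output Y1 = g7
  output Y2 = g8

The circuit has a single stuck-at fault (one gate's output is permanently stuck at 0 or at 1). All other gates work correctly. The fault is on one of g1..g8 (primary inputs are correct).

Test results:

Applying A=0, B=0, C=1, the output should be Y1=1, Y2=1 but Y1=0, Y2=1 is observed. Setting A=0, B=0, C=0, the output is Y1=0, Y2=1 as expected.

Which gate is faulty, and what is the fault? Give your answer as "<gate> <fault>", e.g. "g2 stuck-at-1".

Fault-free values for test 1 (A=0, B=0, C=1): g1=0, g2=1, g3=1, g4=1, g5=0, g6=0, g7=1, g8=1, giving Y1=1, Y2=1. Observed Y1=0, Y2=1.
Test 1: faults giving observed Y1=0, Y2=1 are {g5 stuck-at-1, g6 stuck-at-1, g7 stuck-at-0}.
Test 2 (A=0, B=0, C=0): fault-free g1=0, g2=1, g3=1, g4=1, g5=0, g6=0, g7=0, g8=1 → Y1=0, Y2=1; observed Y1=0, Y2=1. Eliminates g5 stuck-at-1, g6 stuck-at-1.
Only g7 stuck-at-0 is consistent with every test.

g7 stuck-at-0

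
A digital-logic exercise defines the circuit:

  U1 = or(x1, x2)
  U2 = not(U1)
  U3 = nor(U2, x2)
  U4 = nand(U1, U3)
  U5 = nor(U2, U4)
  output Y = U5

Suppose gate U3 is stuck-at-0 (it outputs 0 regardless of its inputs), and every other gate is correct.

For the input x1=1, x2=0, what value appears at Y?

0

Propagate with U3 forced: U1=1, U2=0, U3=0 [stuck-at-0], U4=1, U5=0.
So Y = 0. (Without the fault it would be 1.)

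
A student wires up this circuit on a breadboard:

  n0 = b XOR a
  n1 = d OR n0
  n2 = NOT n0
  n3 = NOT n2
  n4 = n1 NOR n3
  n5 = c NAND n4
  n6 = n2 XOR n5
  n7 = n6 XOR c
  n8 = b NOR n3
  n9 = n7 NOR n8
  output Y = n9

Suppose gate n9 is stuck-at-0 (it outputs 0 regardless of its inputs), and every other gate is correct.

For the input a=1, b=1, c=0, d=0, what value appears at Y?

0

Propagate with n9 forced: n0=0, n1=0, n2=1, n3=0, n4=1, n5=1, n6=0, n7=0, n8=0, n9=0 [stuck-at-0].
So Y = 0. (Without the fault it would be 1.)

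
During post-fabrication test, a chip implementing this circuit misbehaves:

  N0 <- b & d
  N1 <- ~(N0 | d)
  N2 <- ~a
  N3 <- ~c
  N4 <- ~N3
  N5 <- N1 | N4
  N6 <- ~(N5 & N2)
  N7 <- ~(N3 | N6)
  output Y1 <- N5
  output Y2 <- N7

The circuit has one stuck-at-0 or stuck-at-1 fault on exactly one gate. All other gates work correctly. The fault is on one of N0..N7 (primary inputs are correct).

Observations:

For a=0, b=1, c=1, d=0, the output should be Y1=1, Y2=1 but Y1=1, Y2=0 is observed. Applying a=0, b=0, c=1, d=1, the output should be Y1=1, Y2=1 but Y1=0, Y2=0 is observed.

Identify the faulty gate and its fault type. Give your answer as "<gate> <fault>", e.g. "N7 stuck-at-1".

N3 stuck-at-1

Fault-free values for test 1 (a=0, b=1, c=1, d=0): N0=0, N1=1, N2=1, N3=0, N4=1, N5=1, N6=0, N7=1, giving Y1=1, Y2=1. Observed Y1=1, Y2=0.
Test 1: faults giving observed Y1=1, Y2=0 are {N2 stuck-at-0, N3 stuck-at-1, N6 stuck-at-1, N7 stuck-at-0}.
Test 2 (a=0, b=0, c=1, d=1): fault-free N0=0, N1=0, N2=1, N3=0, N4=1, N5=1, N6=0, N7=1 → Y1=1, Y2=1; observed Y1=0, Y2=0. Eliminates N2 stuck-at-0, N6 stuck-at-1, N7 stuck-at-0.
Only N3 stuck-at-1 is consistent with every test.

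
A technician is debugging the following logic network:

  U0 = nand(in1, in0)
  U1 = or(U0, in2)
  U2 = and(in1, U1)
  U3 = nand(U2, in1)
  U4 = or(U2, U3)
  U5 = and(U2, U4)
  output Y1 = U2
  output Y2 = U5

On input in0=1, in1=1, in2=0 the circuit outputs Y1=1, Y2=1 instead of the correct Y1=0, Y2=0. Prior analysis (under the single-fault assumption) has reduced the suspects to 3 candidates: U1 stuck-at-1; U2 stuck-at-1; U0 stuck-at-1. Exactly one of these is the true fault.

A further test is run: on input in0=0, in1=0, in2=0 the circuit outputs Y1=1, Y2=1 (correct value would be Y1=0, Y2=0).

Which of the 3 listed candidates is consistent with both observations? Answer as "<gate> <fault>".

Evaluate each candidate on input in0=0, in1=0, in2=0:
  U1 stuck-at-1: U0=1, U1=1 [stuck-at-1], U2=0, U3=1, U4=1, U5=0 → Y1=0, Y2=0 — eliminated
  U2 stuck-at-1: U0=1, U1=1, U2=1 [stuck-at-1], U3=1, U4=1, U5=1 → Y1=1, Y2=1 — matches
  U0 stuck-at-1: U0=1 [stuck-at-1], U1=1, U2=0, U3=1, U4=1, U5=0 → Y1=0, Y2=0 — eliminated
Only U2 stuck-at-1 reproduces the observed Y1=1, Y2=1.

U2 stuck-at-1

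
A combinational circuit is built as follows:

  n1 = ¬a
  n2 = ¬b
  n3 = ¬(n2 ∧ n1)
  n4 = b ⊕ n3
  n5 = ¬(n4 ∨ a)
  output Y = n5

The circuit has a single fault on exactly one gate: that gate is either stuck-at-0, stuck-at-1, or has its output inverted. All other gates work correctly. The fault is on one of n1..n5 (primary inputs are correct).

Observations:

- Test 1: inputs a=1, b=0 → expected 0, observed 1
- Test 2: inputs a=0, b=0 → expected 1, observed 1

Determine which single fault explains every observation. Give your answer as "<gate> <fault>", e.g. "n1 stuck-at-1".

Fault-free values for test 1 (a=1, b=0): n1=0, n2=1, n3=1, n4=1, n5=0, giving Y=0. Observed 1.
Test 1: faults giving observed 1 are {n5 stuck-at-1, n5 inverted output}.
Test 2 (a=0, b=0): fault-free n1=1, n2=1, n3=0, n4=0, n5=1 → 1; observed 1. Eliminates n5 inverted output.
Only n5 stuck-at-1 is consistent with every test.

n5 stuck-at-1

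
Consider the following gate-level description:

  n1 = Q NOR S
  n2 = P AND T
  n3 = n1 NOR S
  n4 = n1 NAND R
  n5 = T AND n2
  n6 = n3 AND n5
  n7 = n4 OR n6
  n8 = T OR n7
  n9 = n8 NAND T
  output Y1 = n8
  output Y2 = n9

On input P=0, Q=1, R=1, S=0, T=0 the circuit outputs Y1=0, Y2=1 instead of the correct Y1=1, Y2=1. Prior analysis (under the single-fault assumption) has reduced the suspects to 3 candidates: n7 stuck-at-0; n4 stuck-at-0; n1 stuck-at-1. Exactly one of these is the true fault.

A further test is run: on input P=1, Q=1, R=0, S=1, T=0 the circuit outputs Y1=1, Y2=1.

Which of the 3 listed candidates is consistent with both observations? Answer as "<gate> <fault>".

Evaluate each candidate on input P=1, Q=1, R=0, S=1, T=0:
  n7 stuck-at-0: n1=0, n2=0, n3=0, n4=1, n5=0, n6=0, n7=0 [stuck-at-0], n8=0, n9=1 → Y1=0, Y2=1 — eliminated
  n4 stuck-at-0: n1=0, n2=0, n3=0, n4=0 [stuck-at-0], n5=0, n6=0, n7=0, n8=0, n9=1 → Y1=0, Y2=1 — eliminated
  n1 stuck-at-1: n1=1 [stuck-at-1], n2=0, n3=0, n4=1, n5=0, n6=0, n7=1, n8=1, n9=1 → Y1=1, Y2=1 — matches
Only n1 stuck-at-1 reproduces the observed Y1=1, Y2=1.

n1 stuck-at-1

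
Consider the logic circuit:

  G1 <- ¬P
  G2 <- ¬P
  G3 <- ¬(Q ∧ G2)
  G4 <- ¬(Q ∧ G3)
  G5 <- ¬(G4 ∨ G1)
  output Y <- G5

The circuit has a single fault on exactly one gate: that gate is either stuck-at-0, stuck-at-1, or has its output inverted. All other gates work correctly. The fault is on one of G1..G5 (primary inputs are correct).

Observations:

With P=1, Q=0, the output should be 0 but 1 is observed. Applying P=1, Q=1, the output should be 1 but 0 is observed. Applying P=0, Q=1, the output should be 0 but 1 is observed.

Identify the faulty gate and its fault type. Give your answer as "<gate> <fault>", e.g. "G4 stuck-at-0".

G5 inverted output

Fault-free values for test 1 (P=1, Q=0): G1=0, G2=0, G3=1, G4=1, G5=0, giving Y=0. Observed 1.
Test 1: faults giving observed 1 are {G4 stuck-at-0, G4 inverted output, G5 stuck-at-1, G5 inverted output}.
Test 2 (P=1, Q=1): fault-free G1=0, G2=0, G3=1, G4=0, G5=1 → 1; observed 0. Eliminates G4 stuck-at-0, G5 stuck-at-1.
Test 3 (P=0, Q=1): fault-free G1=1, G2=1, G3=0, G4=1, G5=0 → 0; observed 1. Eliminates G4 inverted output.
Only G5 inverted output is consistent with every test.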